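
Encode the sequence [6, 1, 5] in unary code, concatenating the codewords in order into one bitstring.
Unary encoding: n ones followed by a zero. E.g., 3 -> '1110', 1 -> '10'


Encode each number as n ones followed by a terminating 0:
  6 -> 1111110 (7 bits)
  1 -> 10 (2 bits)
  5 -> 111110 (6 bits)
Total length = 7 + 2 + 6 = 15 bits.

Unary([6, 1, 5]) = 111111010111110 (15 bits)


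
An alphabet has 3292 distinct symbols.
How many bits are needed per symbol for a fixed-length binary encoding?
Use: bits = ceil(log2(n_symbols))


log2(3292) = 11.6847
Bracket: 2^11 = 2048 < 3292 <= 2^12 = 4096
So ceil(log2(3292)) = 12

bits = ceil(log2(3292)) = ceil(11.6847) = 12 bits


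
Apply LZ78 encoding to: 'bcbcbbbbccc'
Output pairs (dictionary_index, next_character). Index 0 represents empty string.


LZ78 encoding steps:
Dictionary: {0: ''}
Step 1: w='' (idx 0), next='b' -> output (0, 'b'), add 'b' as idx 1
Step 2: w='' (idx 0), next='c' -> output (0, 'c'), add 'c' as idx 2
Step 3: w='b' (idx 1), next='c' -> output (1, 'c'), add 'bc' as idx 3
Step 4: w='b' (idx 1), next='b' -> output (1, 'b'), add 'bb' as idx 4
Step 5: w='bb' (idx 4), next='c' -> output (4, 'c'), add 'bbc' as idx 5
Step 6: w='c' (idx 2), next='c' -> output (2, 'c'), add 'cc' as idx 6


Encoded: [(0, 'b'), (0, 'c'), (1, 'c'), (1, 'b'), (4, 'c'), (2, 'c')]


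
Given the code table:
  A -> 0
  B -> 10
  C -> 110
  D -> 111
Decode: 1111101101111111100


Decoding:
111 -> D
110 -> C
110 -> C
111 -> D
111 -> D
110 -> C
0 -> A


Result: DCCDDCA


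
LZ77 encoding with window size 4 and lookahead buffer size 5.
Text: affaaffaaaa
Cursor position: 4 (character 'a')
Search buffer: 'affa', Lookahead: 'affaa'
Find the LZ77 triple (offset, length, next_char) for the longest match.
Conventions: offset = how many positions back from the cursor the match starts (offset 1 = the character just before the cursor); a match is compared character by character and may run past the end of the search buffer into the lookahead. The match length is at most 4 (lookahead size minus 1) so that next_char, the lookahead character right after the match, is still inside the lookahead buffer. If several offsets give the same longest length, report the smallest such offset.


Try each offset into the search buffer:
  offset=1 (pos 3, char 'a'): match length 1
  offset=2 (pos 2, char 'f'): match length 0
  offset=3 (pos 1, char 'f'): match length 0
  offset=4 (pos 0, char 'a'): match length 4
Longest match has length 4 at offset 4.
next_char = character at position 4 + 4 = 8 -> 'a'

Best match: offset=4, length=4 (matching 'affa' starting at position 0)
LZ77 triple: (4, 4, 'a')


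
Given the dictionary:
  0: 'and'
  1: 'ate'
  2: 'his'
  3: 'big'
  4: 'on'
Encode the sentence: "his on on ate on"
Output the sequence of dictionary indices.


Look up each word in the dictionary:
  'his' -> 2
  'on' -> 4
  'on' -> 4
  'ate' -> 1
  'on' -> 4

Encoded: [2, 4, 4, 1, 4]


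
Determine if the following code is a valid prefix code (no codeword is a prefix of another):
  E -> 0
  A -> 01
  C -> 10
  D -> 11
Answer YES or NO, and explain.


Checking each pair (does one codeword prefix another?):
  E='0' vs A='01': prefix -- VIOLATION

NO -- this is NOT a valid prefix code. E (0) is a prefix of A (01).


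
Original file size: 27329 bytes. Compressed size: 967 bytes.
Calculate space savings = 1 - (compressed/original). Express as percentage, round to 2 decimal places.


ratio = compressed/original = 967/27329 = 0.035384
savings = 1 - ratio = 1 - 0.035384 = 0.964616
as a percentage: 0.964616 * 100 = 96.46%

Space savings = 1 - 967/27329 = 96.46%


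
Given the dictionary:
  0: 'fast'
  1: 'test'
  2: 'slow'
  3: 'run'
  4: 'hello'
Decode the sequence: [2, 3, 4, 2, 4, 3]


Look up each index in the dictionary:
  2 -> 'slow'
  3 -> 'run'
  4 -> 'hello'
  2 -> 'slow'
  4 -> 'hello'
  3 -> 'run'

Decoded: "slow run hello slow hello run"


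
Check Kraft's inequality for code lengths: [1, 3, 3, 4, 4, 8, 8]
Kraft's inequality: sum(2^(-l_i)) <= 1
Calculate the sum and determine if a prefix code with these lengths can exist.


Sum = 2^(-1) + 2^(-3) + 2^(-3) + 2^(-4) + 2^(-4) + 2^(-8) + 2^(-8)
    = 0.5 + 0.125 + 0.125 + 0.0625 + 0.0625 + 0.00390625 + 0.00390625
    = 226/256 = 0.8828125
Since 0.8828125 <= 1, Kraft's inequality IS satisfied.
A prefix code with these lengths CAN exist.

Kraft sum = 0.8828125. Satisfied.


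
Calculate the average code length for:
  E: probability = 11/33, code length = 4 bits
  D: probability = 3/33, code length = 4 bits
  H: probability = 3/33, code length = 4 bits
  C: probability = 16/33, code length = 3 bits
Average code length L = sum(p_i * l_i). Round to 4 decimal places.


Weighted contributions p_i * l_i:
  E: (11/33) * 4 = 44/33
  D: (3/33) * 4 = 12/33
  H: (3/33) * 4 = 12/33
  C: (16/33) * 3 = 48/33
Sum = (44 + 12 + 12 + 48)/33 = 116/33

L = 116/33 = 3.5152 bits/symbol


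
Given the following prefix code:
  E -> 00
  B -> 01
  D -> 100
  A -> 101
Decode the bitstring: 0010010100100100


Decoding step by step:
Bits 00 -> E
Bits 100 -> D
Bits 101 -> A
Bits 00 -> E
Bits 100 -> D
Bits 100 -> D


Decoded message: EDAEDD


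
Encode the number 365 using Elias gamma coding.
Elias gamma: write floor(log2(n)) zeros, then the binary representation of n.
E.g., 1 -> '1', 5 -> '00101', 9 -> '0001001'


num_bits = floor(log2(365)) + 1 = 9
leading_zeros = num_bits - 1 = 8
binary(365) = 101101101

Elias gamma(365) = '00000000' + '101101101' = 00000000101101101 (17 bits)


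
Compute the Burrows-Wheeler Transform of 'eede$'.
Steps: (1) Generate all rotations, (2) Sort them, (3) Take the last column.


Rotations (sorted):
  0: $eede -> last char: e
  1: de$ee -> last char: e
  2: e$eed -> last char: d
  3: ede$e -> last char: e
  4: eede$ -> last char: $


BWT = eede$


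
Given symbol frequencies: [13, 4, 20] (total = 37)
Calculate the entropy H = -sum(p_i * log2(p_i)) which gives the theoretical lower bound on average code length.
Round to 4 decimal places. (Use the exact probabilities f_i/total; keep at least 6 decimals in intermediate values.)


Per-symbol terms -p_i * log2(p_i) with p_i = f_i/37:
  p = 13/37 = 0.351351: log2(p) = -1.509014, -p*log2(p) = 0.530194
  p = 4/37 = 0.108108: log2(p) = -3.209453, -p*log2(p) = 0.346968
  p = 20/37 = 0.540541: log2(p) = -0.887525, -p*log2(p) = 0.479743
H = 0.530194 + 0.346968 + 0.479743 = 1.356905

H = 1.3569 bits/symbol


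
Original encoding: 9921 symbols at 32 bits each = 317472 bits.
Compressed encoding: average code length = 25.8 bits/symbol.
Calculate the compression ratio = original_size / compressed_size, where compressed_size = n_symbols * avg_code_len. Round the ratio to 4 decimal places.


original_size = n_symbols * orig_bits = 9921 * 32 = 317472 bits
compressed_size = n_symbols * avg_code_len = 9921 * 25.8 = 255961.8 bits
ratio = original_size / compressed_size = 317472 / 255961.8 = 1.2403

Compression ratio = 1.2403


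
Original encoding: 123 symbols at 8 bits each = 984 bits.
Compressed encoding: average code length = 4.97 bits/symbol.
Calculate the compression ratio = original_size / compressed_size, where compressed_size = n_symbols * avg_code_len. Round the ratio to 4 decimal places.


original_size = n_symbols * orig_bits = 123 * 8 = 984 bits
compressed_size = n_symbols * avg_code_len = 123 * 4.97 = 611.31 bits
ratio = original_size / compressed_size = 984 / 611.31 = 1.6097

Compression ratio = 1.6097


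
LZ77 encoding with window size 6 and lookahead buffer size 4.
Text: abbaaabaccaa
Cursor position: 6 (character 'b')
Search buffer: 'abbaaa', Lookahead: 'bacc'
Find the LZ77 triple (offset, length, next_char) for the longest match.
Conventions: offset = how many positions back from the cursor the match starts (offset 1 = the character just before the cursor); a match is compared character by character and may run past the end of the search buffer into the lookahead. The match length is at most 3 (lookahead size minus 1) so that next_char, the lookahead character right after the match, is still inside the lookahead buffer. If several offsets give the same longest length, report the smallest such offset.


Try each offset into the search buffer:
  offset=1 (pos 5, char 'a'): match length 0
  offset=2 (pos 4, char 'a'): match length 0
  offset=3 (pos 3, char 'a'): match length 0
  offset=4 (pos 2, char 'b'): match length 2
  offset=5 (pos 1, char 'b'): match length 1
  offset=6 (pos 0, char 'a'): match length 0
Longest match has length 2 at offset 4.
next_char = character at position 6 + 2 = 8 -> 'c'

Best match: offset=4, length=2 (matching 'ba' starting at position 2)
LZ77 triple: (4, 2, 'c')


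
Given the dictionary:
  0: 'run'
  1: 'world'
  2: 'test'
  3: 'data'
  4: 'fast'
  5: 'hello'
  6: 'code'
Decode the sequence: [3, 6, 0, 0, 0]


Look up each index in the dictionary:
  3 -> 'data'
  6 -> 'code'
  0 -> 'run'
  0 -> 'run'
  0 -> 'run'

Decoded: "data code run run run"


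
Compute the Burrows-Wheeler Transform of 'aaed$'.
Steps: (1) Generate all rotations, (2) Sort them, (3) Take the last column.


Rotations (sorted):
  0: $aaed -> last char: d
  1: aaed$ -> last char: $
  2: aed$a -> last char: a
  3: d$aae -> last char: e
  4: ed$aa -> last char: a


BWT = d$aea


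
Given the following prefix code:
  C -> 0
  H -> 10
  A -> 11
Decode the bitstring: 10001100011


Decoding step by step:
Bits 10 -> H
Bits 0 -> C
Bits 0 -> C
Bits 11 -> A
Bits 0 -> C
Bits 0 -> C
Bits 0 -> C
Bits 11 -> A


Decoded message: HCCACCCA


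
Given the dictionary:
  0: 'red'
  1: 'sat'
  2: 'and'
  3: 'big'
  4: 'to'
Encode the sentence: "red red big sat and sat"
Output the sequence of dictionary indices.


Look up each word in the dictionary:
  'red' -> 0
  'red' -> 0
  'big' -> 3
  'sat' -> 1
  'and' -> 2
  'sat' -> 1

Encoded: [0, 0, 3, 1, 2, 1]


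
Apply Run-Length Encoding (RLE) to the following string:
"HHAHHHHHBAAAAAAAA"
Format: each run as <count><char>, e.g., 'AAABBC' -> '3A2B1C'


Scanning runs left to right:
  i=0: run of 'H' x 2 -> '2H'
  i=2: run of 'A' x 1 -> '1A'
  i=3: run of 'H' x 5 -> '5H'
  i=8: run of 'B' x 1 -> '1B'
  i=9: run of 'A' x 8 -> '8A'

RLE = 2H1A5H1B8A


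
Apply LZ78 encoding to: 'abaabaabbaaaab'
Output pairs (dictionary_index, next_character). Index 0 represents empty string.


LZ78 encoding steps:
Dictionary: {0: ''}
Step 1: w='' (idx 0), next='a' -> output (0, 'a'), add 'a' as idx 1
Step 2: w='' (idx 0), next='b' -> output (0, 'b'), add 'b' as idx 2
Step 3: w='a' (idx 1), next='a' -> output (1, 'a'), add 'aa' as idx 3
Step 4: w='b' (idx 2), next='a' -> output (2, 'a'), add 'ba' as idx 4
Step 5: w='a' (idx 1), next='b' -> output (1, 'b'), add 'ab' as idx 5
Step 6: w='ba' (idx 4), next='a' -> output (4, 'a'), add 'baa' as idx 6
Step 7: w='aa' (idx 3), next='b' -> output (3, 'b'), add 'aab' as idx 7


Encoded: [(0, 'a'), (0, 'b'), (1, 'a'), (2, 'a'), (1, 'b'), (4, 'a'), (3, 'b')]


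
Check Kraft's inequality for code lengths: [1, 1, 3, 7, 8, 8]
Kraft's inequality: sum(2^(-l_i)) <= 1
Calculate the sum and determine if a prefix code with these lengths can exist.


Sum = 2^(-1) + 2^(-1) + 2^(-3) + 2^(-7) + 2^(-8) + 2^(-8)
    = 0.5 + 0.5 + 0.125 + 0.0078125 + 0.00390625 + 0.00390625
    = 292/256 = 1.140625
Since 1.140625 > 1, Kraft's inequality is NOT satisfied.
A prefix code with these lengths CANNOT exist.

Kraft sum = 1.140625. Not satisfied.


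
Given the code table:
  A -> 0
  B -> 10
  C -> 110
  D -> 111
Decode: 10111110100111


Decoding:
10 -> B
111 -> D
110 -> C
10 -> B
0 -> A
111 -> D


Result: BDCBAD


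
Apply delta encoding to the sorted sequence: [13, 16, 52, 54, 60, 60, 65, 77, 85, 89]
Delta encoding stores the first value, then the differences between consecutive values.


First value: 13
Deltas:
  16 - 13 = 3
  52 - 16 = 36
  54 - 52 = 2
  60 - 54 = 6
  60 - 60 = 0
  65 - 60 = 5
  77 - 65 = 12
  85 - 77 = 8
  89 - 85 = 4


Delta encoded: [13, 3, 36, 2, 6, 0, 5, 12, 8, 4]


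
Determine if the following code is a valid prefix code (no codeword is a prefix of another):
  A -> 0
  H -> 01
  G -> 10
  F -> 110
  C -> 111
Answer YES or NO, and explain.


Checking each pair (does one codeword prefix another?):
  A='0' vs H='01': prefix -- VIOLATION

NO -- this is NOT a valid prefix code. A (0) is a prefix of H (01).


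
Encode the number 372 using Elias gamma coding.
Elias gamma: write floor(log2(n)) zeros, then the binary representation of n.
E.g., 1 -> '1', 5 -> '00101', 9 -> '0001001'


num_bits = floor(log2(372)) + 1 = 9
leading_zeros = num_bits - 1 = 8
binary(372) = 101110100

Elias gamma(372) = '00000000' + '101110100' = 00000000101110100 (17 bits)


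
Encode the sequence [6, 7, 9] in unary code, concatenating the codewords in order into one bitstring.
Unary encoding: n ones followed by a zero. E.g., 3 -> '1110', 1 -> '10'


Encode each number as n ones followed by a terminating 0:
  6 -> 1111110 (7 bits)
  7 -> 11111110 (8 bits)
  9 -> 1111111110 (10 bits)
Total length = 7 + 8 + 10 = 25 bits.

Unary([6, 7, 9]) = 1111110111111101111111110 (25 bits)


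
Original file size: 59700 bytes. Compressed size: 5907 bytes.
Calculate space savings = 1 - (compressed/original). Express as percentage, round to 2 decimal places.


ratio = compressed/original = 5907/59700 = 0.098945
savings = 1 - ratio = 1 - 0.098945 = 0.901055
as a percentage: 0.901055 * 100 = 90.11%

Space savings = 1 - 5907/59700 = 90.11%


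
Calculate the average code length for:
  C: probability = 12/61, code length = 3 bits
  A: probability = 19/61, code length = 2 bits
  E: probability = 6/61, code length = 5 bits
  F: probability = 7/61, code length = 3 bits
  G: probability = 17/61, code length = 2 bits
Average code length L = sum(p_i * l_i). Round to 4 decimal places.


Weighted contributions p_i * l_i:
  C: (12/61) * 3 = 36/61
  A: (19/61) * 2 = 38/61
  E: (6/61) * 5 = 30/61
  F: (7/61) * 3 = 21/61
  G: (17/61) * 2 = 34/61
Sum = (36 + 38 + 30 + 21 + 34)/61 = 159/61

L = 159/61 = 2.6066 bits/symbol


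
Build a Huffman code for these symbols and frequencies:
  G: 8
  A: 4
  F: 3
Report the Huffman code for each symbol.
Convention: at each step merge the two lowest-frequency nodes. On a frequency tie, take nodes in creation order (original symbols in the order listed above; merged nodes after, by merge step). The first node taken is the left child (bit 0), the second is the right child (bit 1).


Huffman tree construction:
Step 1: Merge F(3) + A(4) = 7
Step 2: Merge (F+A)(7) + G(8) = 15
Read each symbol's code off the tree from the root (left child = 0, right child = 1).

Codes:
  G: 1 (length 1)
  A: 01 (length 2)
  F: 00 (length 2)
Average code length: 22/15 = 1.4667 bits/symbol


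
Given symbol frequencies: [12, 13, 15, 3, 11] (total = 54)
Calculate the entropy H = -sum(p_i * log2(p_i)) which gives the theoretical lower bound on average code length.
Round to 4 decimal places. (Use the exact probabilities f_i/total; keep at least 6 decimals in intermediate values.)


Per-symbol terms -p_i * log2(p_i) with p_i = f_i/54:
  p = 12/54 = 0.222222: log2(p) = -2.169925, -p*log2(p) = 0.482206
  p = 13/54 = 0.240741: log2(p) = -2.054448, -p*log2(p) = 0.494589
  p = 15/54 = 0.277778: log2(p) = -1.847997, -p*log2(p) = 0.513332
  p = 3/54 = 0.055556: log2(p) = -4.169925, -p*log2(p) = 0.231663
  p = 11/54 = 0.203704: log2(p) = -2.295456, -p*log2(p) = 0.467593
H = 0.482206 + 0.494589 + 0.513332 + 0.231663 + 0.467593 = 2.189383

H = 2.1894 bits/symbol


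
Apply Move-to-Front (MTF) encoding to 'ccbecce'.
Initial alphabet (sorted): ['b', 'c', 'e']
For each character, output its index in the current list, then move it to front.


MTF encoding:
'c': index 1 in ['b', 'c', 'e'] -> ['c', 'b', 'e']
'c': index 0 in ['c', 'b', 'e'] -> ['c', 'b', 'e']
'b': index 1 in ['c', 'b', 'e'] -> ['b', 'c', 'e']
'e': index 2 in ['b', 'c', 'e'] -> ['e', 'b', 'c']
'c': index 2 in ['e', 'b', 'c'] -> ['c', 'e', 'b']
'c': index 0 in ['c', 'e', 'b'] -> ['c', 'e', 'b']
'e': index 1 in ['c', 'e', 'b'] -> ['e', 'c', 'b']


Output: [1, 0, 1, 2, 2, 0, 1]


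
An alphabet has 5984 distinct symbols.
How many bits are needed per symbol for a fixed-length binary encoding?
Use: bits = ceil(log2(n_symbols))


log2(5984) = 12.5469
Bracket: 2^12 = 4096 < 5984 <= 2^13 = 8192
So ceil(log2(5984)) = 13

bits = ceil(log2(5984)) = ceil(12.5469) = 13 bits


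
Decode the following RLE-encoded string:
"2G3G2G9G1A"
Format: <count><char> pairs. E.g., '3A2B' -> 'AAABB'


Expanding each <count><char> pair:
  2G -> 'GG'
  3G -> 'GGG'
  2G -> 'GG'
  9G -> 'GGGGGGGGG'
  1A -> 'A'

Decoded = GGGGGGGGGGGGGGGGA


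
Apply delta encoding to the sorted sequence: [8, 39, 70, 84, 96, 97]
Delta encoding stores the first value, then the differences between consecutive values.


First value: 8
Deltas:
  39 - 8 = 31
  70 - 39 = 31
  84 - 70 = 14
  96 - 84 = 12
  97 - 96 = 1


Delta encoded: [8, 31, 31, 14, 12, 1]


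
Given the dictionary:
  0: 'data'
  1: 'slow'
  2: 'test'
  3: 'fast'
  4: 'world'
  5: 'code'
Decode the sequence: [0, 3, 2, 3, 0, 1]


Look up each index in the dictionary:
  0 -> 'data'
  3 -> 'fast'
  2 -> 'test'
  3 -> 'fast'
  0 -> 'data'
  1 -> 'slow'

Decoded: "data fast test fast data slow"


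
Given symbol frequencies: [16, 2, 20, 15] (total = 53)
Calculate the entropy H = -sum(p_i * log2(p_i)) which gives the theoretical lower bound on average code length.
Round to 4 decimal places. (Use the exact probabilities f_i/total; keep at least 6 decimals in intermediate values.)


Per-symbol terms -p_i * log2(p_i) with p_i = f_i/53:
  p = 16/53 = 0.301887: log2(p) = -1.727920, -p*log2(p) = 0.521636
  p = 2/53 = 0.037736: log2(p) = -4.727920, -p*log2(p) = 0.178412
  p = 20/53 = 0.377358: log2(p) = -1.405992, -p*log2(p) = 0.530563
  p = 15/53 = 0.283019: log2(p) = -1.821030, -p*log2(p) = 0.515386
H = 0.521636 + 0.178412 + 0.530563 + 0.515386 = 1.745997

H = 1.746 bits/symbol


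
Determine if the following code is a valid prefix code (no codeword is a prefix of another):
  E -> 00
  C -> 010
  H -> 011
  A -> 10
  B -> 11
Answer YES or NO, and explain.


Checking each pair (does one codeword prefix another?):
  E='00' vs C='010': no prefix
  E='00' vs H='011': no prefix
  E='00' vs A='10': no prefix
  E='00' vs B='11': no prefix
  C='010' vs E='00': no prefix
  C='010' vs H='011': no prefix
  C='010' vs A='10': no prefix
  C='010' vs B='11': no prefix
  H='011' vs E='00': no prefix
  H='011' vs C='010': no prefix
  H='011' vs A='10': no prefix
  H='011' vs B='11': no prefix
  A='10' vs E='00': no prefix
  A='10' vs C='010': no prefix
  A='10' vs H='011': no prefix
  A='10' vs B='11': no prefix
  B='11' vs E='00': no prefix
  B='11' vs C='010': no prefix
  B='11' vs H='011': no prefix
  B='11' vs A='10': no prefix
No violation found over all pairs.

YES -- this is a valid prefix code. No codeword is a prefix of any other codeword.


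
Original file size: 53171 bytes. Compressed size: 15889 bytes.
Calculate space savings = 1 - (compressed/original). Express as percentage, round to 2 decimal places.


ratio = compressed/original = 15889/53171 = 0.298828
savings = 1 - ratio = 1 - 0.298828 = 0.701172
as a percentage: 0.701172 * 100 = 70.12%

Space savings = 1 - 15889/53171 = 70.12%


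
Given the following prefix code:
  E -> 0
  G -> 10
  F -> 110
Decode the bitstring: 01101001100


Decoding step by step:
Bits 0 -> E
Bits 110 -> F
Bits 10 -> G
Bits 0 -> E
Bits 110 -> F
Bits 0 -> E


Decoded message: EFGEFE


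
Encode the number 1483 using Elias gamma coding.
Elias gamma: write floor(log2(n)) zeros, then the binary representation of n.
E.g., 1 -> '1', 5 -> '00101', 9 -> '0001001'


num_bits = floor(log2(1483)) + 1 = 11
leading_zeros = num_bits - 1 = 10
binary(1483) = 10111001011

Elias gamma(1483) = '0000000000' + '10111001011' = 000000000010111001011 (21 bits)


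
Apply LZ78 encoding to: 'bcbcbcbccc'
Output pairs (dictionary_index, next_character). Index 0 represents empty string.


LZ78 encoding steps:
Dictionary: {0: ''}
Step 1: w='' (idx 0), next='b' -> output (0, 'b'), add 'b' as idx 1
Step 2: w='' (idx 0), next='c' -> output (0, 'c'), add 'c' as idx 2
Step 3: w='b' (idx 1), next='c' -> output (1, 'c'), add 'bc' as idx 3
Step 4: w='bc' (idx 3), next='b' -> output (3, 'b'), add 'bcb' as idx 4
Step 5: w='c' (idx 2), next='c' -> output (2, 'c'), add 'cc' as idx 5
Step 6: w='c' (idx 2), end of input -> output (2, '')


Encoded: [(0, 'b'), (0, 'c'), (1, 'c'), (3, 'b'), (2, 'c'), (2, '')]


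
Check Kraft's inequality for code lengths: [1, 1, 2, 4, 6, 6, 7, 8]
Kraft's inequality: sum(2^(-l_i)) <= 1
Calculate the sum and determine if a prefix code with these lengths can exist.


Sum = 2^(-1) + 2^(-1) + 2^(-2) + 2^(-4) + 2^(-6) + 2^(-6) + 2^(-7) + 2^(-8)
    = 0.5 + 0.5 + 0.25 + 0.0625 + 0.015625 + 0.015625 + 0.0078125 + 0.00390625
    = 347/256 = 1.35546875
Since 1.35546875 > 1, Kraft's inequality is NOT satisfied.
A prefix code with these lengths CANNOT exist.

Kraft sum = 1.35546875. Not satisfied.


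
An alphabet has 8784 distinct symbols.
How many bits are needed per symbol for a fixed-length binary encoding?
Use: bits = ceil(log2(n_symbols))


log2(8784) = 13.1007
Bracket: 2^13 = 8192 < 8784 <= 2^14 = 16384
So ceil(log2(8784)) = 14

bits = ceil(log2(8784)) = ceil(13.1007) = 14 bits


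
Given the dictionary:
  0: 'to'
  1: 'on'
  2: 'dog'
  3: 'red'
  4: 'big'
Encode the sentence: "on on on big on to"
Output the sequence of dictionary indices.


Look up each word in the dictionary:
  'on' -> 1
  'on' -> 1
  'on' -> 1
  'big' -> 4
  'on' -> 1
  'to' -> 0

Encoded: [1, 1, 1, 4, 1, 0]


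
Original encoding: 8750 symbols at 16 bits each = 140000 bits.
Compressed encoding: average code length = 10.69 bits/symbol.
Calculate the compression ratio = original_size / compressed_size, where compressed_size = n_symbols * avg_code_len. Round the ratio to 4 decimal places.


original_size = n_symbols * orig_bits = 8750 * 16 = 140000 bits
compressed_size = n_symbols * avg_code_len = 8750 * 10.69 = 93537.5 bits
ratio = original_size / compressed_size = 140000 / 93537.5 = 1.4967

Compression ratio = 1.4967


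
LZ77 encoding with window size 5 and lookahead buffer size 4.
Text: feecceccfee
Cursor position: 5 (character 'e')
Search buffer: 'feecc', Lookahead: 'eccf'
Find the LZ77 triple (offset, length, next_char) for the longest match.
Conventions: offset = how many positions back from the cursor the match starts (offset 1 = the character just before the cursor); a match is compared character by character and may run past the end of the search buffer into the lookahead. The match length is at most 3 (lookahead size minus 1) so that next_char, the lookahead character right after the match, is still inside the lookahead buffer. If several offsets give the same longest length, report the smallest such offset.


Try each offset into the search buffer:
  offset=1 (pos 4, char 'c'): match length 0
  offset=2 (pos 3, char 'c'): match length 0
  offset=3 (pos 2, char 'e'): match length 3
  offset=4 (pos 1, char 'e'): match length 1
  offset=5 (pos 0, char 'f'): match length 0
Longest match has length 3 at offset 3.
next_char = character at position 5 + 3 = 8 -> 'f'

Best match: offset=3, length=3 (matching 'ecc' starting at position 2)
LZ77 triple: (3, 3, 'f')


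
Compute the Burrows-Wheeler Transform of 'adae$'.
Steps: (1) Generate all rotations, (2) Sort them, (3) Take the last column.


Rotations (sorted):
  0: $adae -> last char: e
  1: adae$ -> last char: $
  2: ae$ad -> last char: d
  3: dae$a -> last char: a
  4: e$ada -> last char: a


BWT = e$daa


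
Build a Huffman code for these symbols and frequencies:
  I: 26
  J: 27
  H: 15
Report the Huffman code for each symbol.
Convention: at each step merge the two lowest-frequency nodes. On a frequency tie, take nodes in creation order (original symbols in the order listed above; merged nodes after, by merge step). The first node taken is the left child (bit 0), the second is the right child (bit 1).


Huffman tree construction:
Step 1: Merge H(15) + I(26) = 41
Step 2: Merge J(27) + (H+I)(41) = 68
Read each symbol's code off the tree from the root (left child = 0, right child = 1).

Codes:
  I: 11 (length 2)
  J: 0 (length 1)
  H: 10 (length 2)
Average code length: 109/68 = 1.6029 bits/symbol


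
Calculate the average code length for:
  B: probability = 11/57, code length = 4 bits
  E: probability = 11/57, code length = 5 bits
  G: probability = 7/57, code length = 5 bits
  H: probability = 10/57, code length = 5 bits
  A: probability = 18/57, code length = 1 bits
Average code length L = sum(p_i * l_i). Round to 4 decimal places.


Weighted contributions p_i * l_i:
  B: (11/57) * 4 = 44/57
  E: (11/57) * 5 = 55/57
  G: (7/57) * 5 = 35/57
  H: (10/57) * 5 = 50/57
  A: (18/57) * 1 = 18/57
Sum = (44 + 55 + 35 + 50 + 18)/57 = 202/57

L = 202/57 = 3.5439 bits/symbol


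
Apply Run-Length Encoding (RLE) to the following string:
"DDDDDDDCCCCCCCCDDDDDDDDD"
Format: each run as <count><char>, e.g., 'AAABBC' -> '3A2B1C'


Scanning runs left to right:
  i=0: run of 'D' x 7 -> '7D'
  i=7: run of 'C' x 8 -> '8C'
  i=15: run of 'D' x 9 -> '9D'

RLE = 7D8C9D


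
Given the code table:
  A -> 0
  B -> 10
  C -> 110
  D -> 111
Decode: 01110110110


Decoding:
0 -> A
111 -> D
0 -> A
110 -> C
110 -> C


Result: ADACC


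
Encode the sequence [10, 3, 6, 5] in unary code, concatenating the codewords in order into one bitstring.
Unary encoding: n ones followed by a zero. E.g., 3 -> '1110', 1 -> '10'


Encode each number as n ones followed by a terminating 0:
  10 -> 11111111110 (11 bits)
  3 -> 1110 (4 bits)
  6 -> 1111110 (7 bits)
  5 -> 111110 (6 bits)
Total length = 11 + 4 + 7 + 6 = 28 bits.

Unary([10, 3, 6, 5]) = 1111111111011101111110111110 (28 bits)


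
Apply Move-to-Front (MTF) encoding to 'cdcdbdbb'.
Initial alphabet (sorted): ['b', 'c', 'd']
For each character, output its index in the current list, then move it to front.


MTF encoding:
'c': index 1 in ['b', 'c', 'd'] -> ['c', 'b', 'd']
'd': index 2 in ['c', 'b', 'd'] -> ['d', 'c', 'b']
'c': index 1 in ['d', 'c', 'b'] -> ['c', 'd', 'b']
'd': index 1 in ['c', 'd', 'b'] -> ['d', 'c', 'b']
'b': index 2 in ['d', 'c', 'b'] -> ['b', 'd', 'c']
'd': index 1 in ['b', 'd', 'c'] -> ['d', 'b', 'c']
'b': index 1 in ['d', 'b', 'c'] -> ['b', 'd', 'c']
'b': index 0 in ['b', 'd', 'c'] -> ['b', 'd', 'c']


Output: [1, 2, 1, 1, 2, 1, 1, 0]


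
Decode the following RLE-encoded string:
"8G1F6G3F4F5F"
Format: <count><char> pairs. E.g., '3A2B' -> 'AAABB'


Expanding each <count><char> pair:
  8G -> 'GGGGGGGG'
  1F -> 'F'
  6G -> 'GGGGGG'
  3F -> 'FFF'
  4F -> 'FFFF'
  5F -> 'FFFFF'

Decoded = GGGGGGGGFGGGGGGFFFFFFFFFFFF


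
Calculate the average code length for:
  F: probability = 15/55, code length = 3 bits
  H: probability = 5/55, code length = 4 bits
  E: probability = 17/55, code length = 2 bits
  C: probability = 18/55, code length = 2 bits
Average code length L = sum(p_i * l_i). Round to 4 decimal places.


Weighted contributions p_i * l_i:
  F: (15/55) * 3 = 45/55
  H: (5/55) * 4 = 20/55
  E: (17/55) * 2 = 34/55
  C: (18/55) * 2 = 36/55
Sum = (45 + 20 + 34 + 36)/55 = 135/55

L = 135/55 = 2.4545 bits/symbol


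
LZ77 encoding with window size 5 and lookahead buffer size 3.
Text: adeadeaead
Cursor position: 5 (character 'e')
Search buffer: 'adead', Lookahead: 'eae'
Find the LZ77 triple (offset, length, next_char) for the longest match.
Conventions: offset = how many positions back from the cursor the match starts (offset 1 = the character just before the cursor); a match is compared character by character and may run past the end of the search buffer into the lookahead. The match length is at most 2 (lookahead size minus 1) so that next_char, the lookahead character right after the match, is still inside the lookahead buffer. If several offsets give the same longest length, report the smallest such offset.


Try each offset into the search buffer:
  offset=1 (pos 4, char 'd'): match length 0
  offset=2 (pos 3, char 'a'): match length 0
  offset=3 (pos 2, char 'e'): match length 2
  offset=4 (pos 1, char 'd'): match length 0
  offset=5 (pos 0, char 'a'): match length 0
Longest match has length 2 at offset 3.
next_char = character at position 5 + 2 = 7 -> 'e'

Best match: offset=3, length=2 (matching 'ea' starting at position 2)
LZ77 triple: (3, 2, 'e')


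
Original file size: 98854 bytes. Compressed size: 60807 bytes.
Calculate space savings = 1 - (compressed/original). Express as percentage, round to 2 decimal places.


ratio = compressed/original = 60807/98854 = 0.615119
savings = 1 - ratio = 1 - 0.615119 = 0.384881
as a percentage: 0.384881 * 100 = 38.49%

Space savings = 1 - 60807/98854 = 38.49%


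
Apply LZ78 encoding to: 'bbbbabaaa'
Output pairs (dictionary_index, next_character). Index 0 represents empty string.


LZ78 encoding steps:
Dictionary: {0: ''}
Step 1: w='' (idx 0), next='b' -> output (0, 'b'), add 'b' as idx 1
Step 2: w='b' (idx 1), next='b' -> output (1, 'b'), add 'bb' as idx 2
Step 3: w='b' (idx 1), next='a' -> output (1, 'a'), add 'ba' as idx 3
Step 4: w='ba' (idx 3), next='a' -> output (3, 'a'), add 'baa' as idx 4
Step 5: w='' (idx 0), next='a' -> output (0, 'a'), add 'a' as idx 5


Encoded: [(0, 'b'), (1, 'b'), (1, 'a'), (3, 'a'), (0, 'a')]


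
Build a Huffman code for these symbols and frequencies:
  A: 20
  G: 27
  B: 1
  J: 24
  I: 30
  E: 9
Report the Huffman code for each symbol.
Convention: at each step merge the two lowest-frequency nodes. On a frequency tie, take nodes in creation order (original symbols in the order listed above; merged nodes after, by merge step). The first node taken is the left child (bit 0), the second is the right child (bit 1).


Huffman tree construction:
Step 1: Merge B(1) + E(9) = 10
Step 2: Merge (B+E)(10) + A(20) = 30
Step 3: Merge J(24) + G(27) = 51
Step 4: Merge I(30) + ((B+E)+A)(30) = 60
Step 5: Merge (J+G)(51) + (I+((B+E)+A))(60) = 111
Read each symbol's code off the tree from the root (left child = 0, right child = 1).

Codes:
  A: 111 (length 3)
  G: 01 (length 2)
  B: 1100 (length 4)
  J: 00 (length 2)
  I: 10 (length 2)
  E: 1101 (length 4)
Average code length: 262/111 = 2.3604 bits/symbol


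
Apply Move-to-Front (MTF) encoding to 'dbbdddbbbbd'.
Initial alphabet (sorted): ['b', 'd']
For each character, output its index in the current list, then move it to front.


MTF encoding:
'd': index 1 in ['b', 'd'] -> ['d', 'b']
'b': index 1 in ['d', 'b'] -> ['b', 'd']
'b': index 0 in ['b', 'd'] -> ['b', 'd']
'd': index 1 in ['b', 'd'] -> ['d', 'b']
'd': index 0 in ['d', 'b'] -> ['d', 'b']
'd': index 0 in ['d', 'b'] -> ['d', 'b']
'b': index 1 in ['d', 'b'] -> ['b', 'd']
'b': index 0 in ['b', 'd'] -> ['b', 'd']
'b': index 0 in ['b', 'd'] -> ['b', 'd']
'b': index 0 in ['b', 'd'] -> ['b', 'd']
'd': index 1 in ['b', 'd'] -> ['d', 'b']


Output: [1, 1, 0, 1, 0, 0, 1, 0, 0, 0, 1]


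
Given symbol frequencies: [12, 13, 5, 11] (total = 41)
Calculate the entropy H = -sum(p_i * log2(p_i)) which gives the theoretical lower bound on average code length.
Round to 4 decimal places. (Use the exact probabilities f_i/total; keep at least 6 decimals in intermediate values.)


Per-symbol terms -p_i * log2(p_i) with p_i = f_i/41:
  p = 12/41 = 0.292683: log2(p) = -1.772590, -p*log2(p) = 0.518807
  p = 13/41 = 0.317073: log2(p) = -1.657112, -p*log2(p) = 0.525426
  p = 5/41 = 0.121951: log2(p) = -3.035624, -p*log2(p) = 0.370198
  p = 11/41 = 0.268293: log2(p) = -1.898120, -p*log2(p) = 0.509252
H = 0.518807 + 0.525426 + 0.370198 + 0.509252 = 1.923683

H = 1.9237 bits/symbol


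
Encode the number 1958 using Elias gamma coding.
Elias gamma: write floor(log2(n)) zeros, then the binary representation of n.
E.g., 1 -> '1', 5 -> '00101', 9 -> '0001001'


num_bits = floor(log2(1958)) + 1 = 11
leading_zeros = num_bits - 1 = 10
binary(1958) = 11110100110

Elias gamma(1958) = '0000000000' + '11110100110' = 000000000011110100110 (21 bits)


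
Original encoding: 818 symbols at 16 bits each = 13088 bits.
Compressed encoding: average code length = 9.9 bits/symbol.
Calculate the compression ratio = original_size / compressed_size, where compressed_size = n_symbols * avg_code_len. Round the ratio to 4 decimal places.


original_size = n_symbols * orig_bits = 818 * 16 = 13088 bits
compressed_size = n_symbols * avg_code_len = 818 * 9.9 = 8098.2 bits
ratio = original_size / compressed_size = 13088 / 8098.2 = 1.6162

Compression ratio = 1.6162


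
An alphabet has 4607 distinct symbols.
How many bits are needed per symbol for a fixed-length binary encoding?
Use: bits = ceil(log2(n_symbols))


log2(4607) = 12.1696
Bracket: 2^12 = 4096 < 4607 <= 2^13 = 8192
So ceil(log2(4607)) = 13

bits = ceil(log2(4607)) = ceil(12.1696) = 13 bits


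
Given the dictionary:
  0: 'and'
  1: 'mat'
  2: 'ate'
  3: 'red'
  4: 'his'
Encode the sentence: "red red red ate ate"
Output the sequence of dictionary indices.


Look up each word in the dictionary:
  'red' -> 3
  'red' -> 3
  'red' -> 3
  'ate' -> 2
  'ate' -> 2

Encoded: [3, 3, 3, 2, 2]


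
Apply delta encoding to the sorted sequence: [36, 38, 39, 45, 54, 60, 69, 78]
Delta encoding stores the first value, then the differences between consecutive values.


First value: 36
Deltas:
  38 - 36 = 2
  39 - 38 = 1
  45 - 39 = 6
  54 - 45 = 9
  60 - 54 = 6
  69 - 60 = 9
  78 - 69 = 9


Delta encoded: [36, 2, 1, 6, 9, 6, 9, 9]


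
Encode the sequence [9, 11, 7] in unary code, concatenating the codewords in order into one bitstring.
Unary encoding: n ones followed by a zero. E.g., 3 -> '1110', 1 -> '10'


Encode each number as n ones followed by a terminating 0:
  9 -> 1111111110 (10 bits)
  11 -> 111111111110 (12 bits)
  7 -> 11111110 (8 bits)
Total length = 10 + 12 + 8 = 30 bits.

Unary([9, 11, 7]) = 111111111011111111111011111110 (30 bits)


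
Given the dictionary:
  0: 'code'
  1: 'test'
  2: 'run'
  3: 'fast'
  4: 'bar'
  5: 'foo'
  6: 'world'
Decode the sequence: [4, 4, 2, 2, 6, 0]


Look up each index in the dictionary:
  4 -> 'bar'
  4 -> 'bar'
  2 -> 'run'
  2 -> 'run'
  6 -> 'world'
  0 -> 'code'

Decoded: "bar bar run run world code"


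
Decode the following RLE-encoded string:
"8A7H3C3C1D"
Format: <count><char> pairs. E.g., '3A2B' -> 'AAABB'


Expanding each <count><char> pair:
  8A -> 'AAAAAAAA'
  7H -> 'HHHHHHH'
  3C -> 'CCC'
  3C -> 'CCC'
  1D -> 'D'

Decoded = AAAAAAAAHHHHHHHCCCCCCD


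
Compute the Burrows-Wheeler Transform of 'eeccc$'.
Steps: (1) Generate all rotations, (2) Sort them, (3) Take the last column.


Rotations (sorted):
  0: $eeccc -> last char: c
  1: c$eecc -> last char: c
  2: cc$eec -> last char: c
  3: ccc$ee -> last char: e
  4: eccc$e -> last char: e
  5: eeccc$ -> last char: $


BWT = cccee$


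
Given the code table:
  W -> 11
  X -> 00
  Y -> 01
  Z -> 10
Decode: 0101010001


Decoding:
01 -> Y
01 -> Y
01 -> Y
00 -> X
01 -> Y


Result: YYYXY


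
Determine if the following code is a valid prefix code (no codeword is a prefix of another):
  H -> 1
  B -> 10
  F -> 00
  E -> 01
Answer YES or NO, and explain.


Checking each pair (does one codeword prefix another?):
  H='1' vs B='10': prefix -- VIOLATION

NO -- this is NOT a valid prefix code. H (1) is a prefix of B (10).


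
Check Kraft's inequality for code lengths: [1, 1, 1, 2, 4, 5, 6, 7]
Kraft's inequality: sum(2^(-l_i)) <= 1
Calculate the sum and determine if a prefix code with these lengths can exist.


Sum = 2^(-1) + 2^(-1) + 2^(-1) + 2^(-2) + 2^(-4) + 2^(-5) + 2^(-6) + 2^(-7)
    = 0.5 + 0.5 + 0.5 + 0.25 + 0.0625 + 0.03125 + 0.015625 + 0.0078125
    = 239/128 = 1.8671875
Since 1.8671875 > 1, Kraft's inequality is NOT satisfied.
A prefix code with these lengths CANNOT exist.

Kraft sum = 1.8671875. Not satisfied.


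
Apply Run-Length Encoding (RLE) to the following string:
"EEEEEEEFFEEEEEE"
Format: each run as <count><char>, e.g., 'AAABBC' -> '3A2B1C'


Scanning runs left to right:
  i=0: run of 'E' x 7 -> '7E'
  i=7: run of 'F' x 2 -> '2F'
  i=9: run of 'E' x 6 -> '6E'

RLE = 7E2F6E


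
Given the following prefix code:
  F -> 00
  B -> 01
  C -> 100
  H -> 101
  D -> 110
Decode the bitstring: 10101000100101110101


Decoding step by step:
Bits 101 -> H
Bits 01 -> B
Bits 00 -> F
Bits 01 -> B
Bits 00 -> F
Bits 101 -> H
Bits 110 -> D
Bits 101 -> H


Decoded message: HBFBFHDH


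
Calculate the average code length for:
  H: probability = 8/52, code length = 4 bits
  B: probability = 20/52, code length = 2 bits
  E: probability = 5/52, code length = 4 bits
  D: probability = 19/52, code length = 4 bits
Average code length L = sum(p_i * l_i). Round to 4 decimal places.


Weighted contributions p_i * l_i:
  H: (8/52) * 4 = 32/52
  B: (20/52) * 2 = 40/52
  E: (5/52) * 4 = 20/52
  D: (19/52) * 4 = 76/52
Sum = (32 + 40 + 20 + 76)/52 = 168/52

L = 168/52 = 3.2308 bits/symbol


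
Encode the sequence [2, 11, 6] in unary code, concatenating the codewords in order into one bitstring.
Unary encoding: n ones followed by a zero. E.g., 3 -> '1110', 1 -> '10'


Encode each number as n ones followed by a terminating 0:
  2 -> 110 (3 bits)
  11 -> 111111111110 (12 bits)
  6 -> 1111110 (7 bits)
Total length = 3 + 12 + 7 = 22 bits.

Unary([2, 11, 6]) = 1101111111111101111110 (22 bits)


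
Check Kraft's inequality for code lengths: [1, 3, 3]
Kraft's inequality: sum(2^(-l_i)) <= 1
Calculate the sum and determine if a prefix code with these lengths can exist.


Sum = 2^(-1) + 2^(-3) + 2^(-3)
    = 0.5 + 0.125 + 0.125
    = 6/8 = 0.75
Since 0.75 <= 1, Kraft's inequality IS satisfied.
A prefix code with these lengths CAN exist.

Kraft sum = 0.75. Satisfied.


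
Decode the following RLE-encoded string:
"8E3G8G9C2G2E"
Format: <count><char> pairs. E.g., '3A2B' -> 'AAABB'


Expanding each <count><char> pair:
  8E -> 'EEEEEEEE'
  3G -> 'GGG'
  8G -> 'GGGGGGGG'
  9C -> 'CCCCCCCCC'
  2G -> 'GG'
  2E -> 'EE'

Decoded = EEEEEEEEGGGGGGGGGGGCCCCCCCCCGGEE


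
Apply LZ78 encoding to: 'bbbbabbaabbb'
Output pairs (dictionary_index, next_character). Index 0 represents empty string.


LZ78 encoding steps:
Dictionary: {0: ''}
Step 1: w='' (idx 0), next='b' -> output (0, 'b'), add 'b' as idx 1
Step 2: w='b' (idx 1), next='b' -> output (1, 'b'), add 'bb' as idx 2
Step 3: w='b' (idx 1), next='a' -> output (1, 'a'), add 'ba' as idx 3
Step 4: w='bb' (idx 2), next='a' -> output (2, 'a'), add 'bba' as idx 4
Step 5: w='' (idx 0), next='a' -> output (0, 'a'), add 'a' as idx 5
Step 6: w='bb' (idx 2), next='b' -> output (2, 'b'), add 'bbb' as idx 6


Encoded: [(0, 'b'), (1, 'b'), (1, 'a'), (2, 'a'), (0, 'a'), (2, 'b')]


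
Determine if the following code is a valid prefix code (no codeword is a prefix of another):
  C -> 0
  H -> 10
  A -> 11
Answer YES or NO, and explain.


Checking each pair (does one codeword prefix another?):
  C='0' vs H='10': no prefix
  C='0' vs A='11': no prefix
  H='10' vs C='0': no prefix
  H='10' vs A='11': no prefix
  A='11' vs C='0': no prefix
  A='11' vs H='10': no prefix
No violation found over all pairs.

YES -- this is a valid prefix code. No codeword is a prefix of any other codeword.


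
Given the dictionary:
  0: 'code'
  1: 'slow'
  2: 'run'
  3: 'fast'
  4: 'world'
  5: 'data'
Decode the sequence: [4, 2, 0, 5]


Look up each index in the dictionary:
  4 -> 'world'
  2 -> 'run'
  0 -> 'code'
  5 -> 'data'

Decoded: "world run code data"


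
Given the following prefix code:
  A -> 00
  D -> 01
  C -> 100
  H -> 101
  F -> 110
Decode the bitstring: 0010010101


Decoding step by step:
Bits 00 -> A
Bits 100 -> C
Bits 101 -> H
Bits 01 -> D


Decoded message: ACHD


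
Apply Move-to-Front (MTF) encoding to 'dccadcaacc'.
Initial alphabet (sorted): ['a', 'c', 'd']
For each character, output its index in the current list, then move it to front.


MTF encoding:
'd': index 2 in ['a', 'c', 'd'] -> ['d', 'a', 'c']
'c': index 2 in ['d', 'a', 'c'] -> ['c', 'd', 'a']
'c': index 0 in ['c', 'd', 'a'] -> ['c', 'd', 'a']
'a': index 2 in ['c', 'd', 'a'] -> ['a', 'c', 'd']
'd': index 2 in ['a', 'c', 'd'] -> ['d', 'a', 'c']
'c': index 2 in ['d', 'a', 'c'] -> ['c', 'd', 'a']
'a': index 2 in ['c', 'd', 'a'] -> ['a', 'c', 'd']
'a': index 0 in ['a', 'c', 'd'] -> ['a', 'c', 'd']
'c': index 1 in ['a', 'c', 'd'] -> ['c', 'a', 'd']
'c': index 0 in ['c', 'a', 'd'] -> ['c', 'a', 'd']


Output: [2, 2, 0, 2, 2, 2, 2, 0, 1, 0]
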